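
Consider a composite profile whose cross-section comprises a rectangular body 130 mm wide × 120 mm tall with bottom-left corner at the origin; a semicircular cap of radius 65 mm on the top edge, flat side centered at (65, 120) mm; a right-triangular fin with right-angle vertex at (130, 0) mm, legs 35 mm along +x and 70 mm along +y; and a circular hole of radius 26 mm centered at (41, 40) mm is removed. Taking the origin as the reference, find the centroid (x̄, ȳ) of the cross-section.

x̄ = 71.79 mm, ȳ = 87.13 mm

Part | A | x̄ᵢ | ȳᵢ | A·x̄ᵢ | A·ȳᵢ
rectangular body | 15600.00 | 65.00 | 60.00 | 1014000.00 | 936000.00
semicircular top | 6636.61 | 65.00 | 147.59 | 431379.94 | 979477.07
triangular fin | 1225.00 | 141.67 | 23.33 | 173541.67 | 28583.33
hole | -2123.72 | 41.00 | 40.00 | -87072.38 | -84948.67
Σ | 21337.90 |  |  | 1531849.23 | 1859111.74
x̄ = 1531849.23 / 21337.90 = 71.79 mm
ȳ = 1859111.74 / 21337.90 = 87.13 mm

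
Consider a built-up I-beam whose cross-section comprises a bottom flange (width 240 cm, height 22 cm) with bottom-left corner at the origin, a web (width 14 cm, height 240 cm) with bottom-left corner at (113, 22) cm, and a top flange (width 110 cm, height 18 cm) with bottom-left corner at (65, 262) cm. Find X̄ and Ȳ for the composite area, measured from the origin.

X̄ = 120.00 cm, Ȳ = 100.92 cm

Part | A | x̄ᵢ | ȳᵢ | A·x̄ᵢ | A·ȳᵢ
bottom flange | 5280.00 | 120.00 | 11.00 | 633600.00 | 58080.00
web | 3360.00 | 120.00 | 142.00 | 403200.00 | 477120.00
top flange | 1980.00 | 120.00 | 271.00 | 237600.00 | 536580.00
Σ | 10620.00 |  |  | 1274400.00 | 1071780.00
X̄ = 1274400.00 / 10620.00 = 120.00 cm
Ȳ = 1071780.00 / 10620.00 = 100.92 cm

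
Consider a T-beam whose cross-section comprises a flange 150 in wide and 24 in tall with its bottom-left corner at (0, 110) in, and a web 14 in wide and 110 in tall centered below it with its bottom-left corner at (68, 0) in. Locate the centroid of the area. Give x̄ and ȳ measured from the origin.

x̄ = 75.00 in, ȳ = 101.93 in

Part | A | x̄ᵢ | ȳᵢ | A·x̄ᵢ | A·ȳᵢ
web | 1540.00 | 75.00 | 55.00 | 115500.00 | 84700.00
flange | 3600.00 | 75.00 | 122.00 | 270000.00 | 439200.00
Σ | 5140.00 |  |  | 385500.00 | 523900.00
x̄ = 385500.00 / 5140.00 = 75.00 in
ȳ = 523900.00 / 5140.00 = 101.93 in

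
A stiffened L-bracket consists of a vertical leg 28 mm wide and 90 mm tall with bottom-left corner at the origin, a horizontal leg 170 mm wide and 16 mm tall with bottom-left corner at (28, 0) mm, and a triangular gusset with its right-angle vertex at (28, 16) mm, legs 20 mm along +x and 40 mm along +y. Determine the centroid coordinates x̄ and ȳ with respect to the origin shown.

vertical leg: A = 28 × 90 = 2520.00, centroid at (14.00, 45.00).
horizontal leg: A = 170 × 16 = 2720.00, centroid at (113.00, 8.00).
gusset: A = ½·20·40 = 400.00, centroid at (34.67, 29.33).
ΣA = 5640.00 mm², ΣAx̄ = 356506.67 mm³, ΣAȳ = 146893.33 mm³.
x̄ = 356506.67/5640.00 = 63.21 mm; ȳ = 146893.33/5640.00 = 26.04 mm.

x̄ = 63.21 mm, ȳ = 26.04 mm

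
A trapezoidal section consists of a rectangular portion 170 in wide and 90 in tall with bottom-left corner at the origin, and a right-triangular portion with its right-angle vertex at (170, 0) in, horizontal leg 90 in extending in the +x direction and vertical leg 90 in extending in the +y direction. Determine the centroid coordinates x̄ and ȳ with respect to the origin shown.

Part | A | x̄ᵢ | ȳᵢ | A·x̄ᵢ | A·ȳᵢ
rectangular portion | 15300.00 | 85.00 | 45.00 | 1300500.00 | 688500.00
triangular portion | 4050.00 | 200.00 | 30.00 | 810000.00 | 121500.00
Σ | 19350.00 |  |  | 2110500.00 | 810000.00
x̄ = 2110500.00 / 19350.00 = 109.07 in
ȳ = 810000.00 / 19350.00 = 41.86 in

x̄ = 109.07 in, ȳ = 41.86 in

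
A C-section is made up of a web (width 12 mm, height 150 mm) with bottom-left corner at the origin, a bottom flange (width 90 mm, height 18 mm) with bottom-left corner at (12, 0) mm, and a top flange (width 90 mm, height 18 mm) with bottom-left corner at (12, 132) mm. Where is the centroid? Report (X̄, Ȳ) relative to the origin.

X̄ = 38.79 mm, Ȳ = 75.00 mm

web: A = 12 × 150 = 1800.00, centroid at (6.00, 75.00).
bottom flange: A = 90 × 18 = 1620.00, centroid at (57.00, 9.00).
top flange: A = 90 × 18 = 1620.00, centroid at (57.00, 141.00).
ΣA = 5040.00 mm², ΣAX̄ = 195480.00 mm³, ΣAȲ = 378000.00 mm³.
X̄ = 195480.00/5040.00 = 38.79 mm; Ȳ = 378000.00/5040.00 = 75.00 mm.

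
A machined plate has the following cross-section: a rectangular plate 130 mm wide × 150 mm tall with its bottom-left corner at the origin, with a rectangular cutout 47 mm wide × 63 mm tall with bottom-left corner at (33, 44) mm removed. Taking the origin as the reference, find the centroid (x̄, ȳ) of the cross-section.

Part | A | x̄ᵢ | ȳᵢ | A·x̄ᵢ | A·ȳᵢ
plate | 19500.00 | 65.00 | 75.00 | 1267500.00 | 1462500.00
hole | -2961.00 | 56.50 | 75.50 | -167296.50 | -223555.50
Σ | 16539.00 |  |  | 1100203.50 | 1238944.50
x̄ = 1100203.50 / 16539.00 = 66.52 mm
ȳ = 1238944.50 / 16539.00 = 74.91 mm

x̄ = 66.52 mm, ȳ = 74.91 mm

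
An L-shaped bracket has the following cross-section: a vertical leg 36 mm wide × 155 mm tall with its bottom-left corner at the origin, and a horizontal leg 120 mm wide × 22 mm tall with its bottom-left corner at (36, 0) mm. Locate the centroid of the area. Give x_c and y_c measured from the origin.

Part | A | x̄ᵢ | ȳᵢ | A·x̄ᵢ | A·ȳᵢ
vertical leg | 5580.00 | 18.00 | 77.50 | 100440.00 | 432450.00
horizontal leg | 2640.00 | 96.00 | 11.00 | 253440.00 | 29040.00
Σ | 8220.00 |  |  | 353880.00 | 461490.00
x_c = 353880.00 / 8220.00 = 43.05 mm
y_c = 461490.00 / 8220.00 = 56.14 mm

x_c = 43.05 mm, y_c = 56.14 mm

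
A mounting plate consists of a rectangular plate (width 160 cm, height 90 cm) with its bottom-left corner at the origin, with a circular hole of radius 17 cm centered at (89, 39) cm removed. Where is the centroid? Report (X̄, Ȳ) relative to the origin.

plate: A = 160 × 90 = 14400.00, centroid at (80.00, 45.00).
hole: A = −π·17² = -907.92, centroid at (89.00, 39.00).
ΣA = 13492.08 cm²
ΣAX̄ = (14400.00)(80.00) + (-907.92)(89.00) = 1071195.10 cm³
ΣAȲ = (14400.00)(45.00) + (-907.92)(39.00) = 612591.11 cm³
X̄ = 1071195.10 / 13492.08 = 79.39 cm
Ȳ = 612591.11 / 13492.08 = 45.40 cm

X̄ = 79.39 cm, Ȳ = 45.40 cm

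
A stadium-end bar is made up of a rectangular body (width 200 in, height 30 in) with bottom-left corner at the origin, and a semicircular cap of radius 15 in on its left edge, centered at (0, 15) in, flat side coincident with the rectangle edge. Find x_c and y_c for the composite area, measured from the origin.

x_c = 94.08 in, y_c = 15.00 in

rectangular body: A = 200 × 30 = 6000.00, centroid at (100.00, 15.00).
semicircular end: A = ½π·15² = 353.43, centroid at (-6.37, 15.00).
ΣA = 6353.43 in²
ΣAx_c = (6000.00)(100.00) + (353.43)(-6.37) = 597750.00 in³
ΣAy_c = (6000.00)(15.00) + (353.43)(15.00) = 95301.44 in³
x_c = 597750.00 / 6353.43 = 94.08 in
y_c = 95301.44 / 6353.43 = 15.00 in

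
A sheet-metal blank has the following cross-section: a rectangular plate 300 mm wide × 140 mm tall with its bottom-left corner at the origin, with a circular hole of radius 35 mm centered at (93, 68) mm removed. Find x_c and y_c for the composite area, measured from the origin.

Part | A | x̄ᵢ | ȳᵢ | A·x̄ᵢ | A·ȳᵢ
plate | 42000.00 | 150.00 | 70.00 | 6300000.00 | 2940000.00
hole | -3848.45 | 93.00 | 68.00 | -357905.94 | -261694.67
Σ | 38151.55 |  |  | 5942094.06 | 2678305.33
x_c = 5942094.06 / 38151.55 = 155.75 mm
y_c = 2678305.33 / 38151.55 = 70.20 mm

x_c = 155.75 mm, y_c = 70.20 mm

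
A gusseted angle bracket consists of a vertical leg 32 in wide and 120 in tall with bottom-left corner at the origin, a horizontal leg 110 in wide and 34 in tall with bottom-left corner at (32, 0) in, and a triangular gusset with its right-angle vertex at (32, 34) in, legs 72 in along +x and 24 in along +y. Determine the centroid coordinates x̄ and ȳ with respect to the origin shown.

x̄ = 51.54 in, ȳ = 39.11 in

vertical leg: A = 32 × 120 = 3840.00, centroid at (16.00, 60.00).
horizontal leg: A = 110 × 34 = 3740.00, centroid at (87.00, 17.00).
gusset: A = ½·72·24 = 864.00, centroid at (56.00, 42.00).
ΣA = 8444.00 in²
ΣAx̄ = (3840.00)(16.00) + (3740.00)(87.00) + (864.00)(56.00) = 435204.00 in³
ΣAȳ = (3840.00)(60.00) + (3740.00)(17.00) + (864.00)(42.00) = 330268.00 in³
x̄ = 435204.00 / 8444.00 = 51.54 in
ȳ = 330268.00 / 8444.00 = 39.11 in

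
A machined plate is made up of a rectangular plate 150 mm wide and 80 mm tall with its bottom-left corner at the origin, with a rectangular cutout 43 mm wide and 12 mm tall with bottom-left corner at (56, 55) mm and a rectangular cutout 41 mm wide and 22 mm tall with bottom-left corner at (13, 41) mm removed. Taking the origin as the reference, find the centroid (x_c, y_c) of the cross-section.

x_c = 78.42 mm, y_c = 37.95 mm

Part | A | x̄ᵢ | ȳᵢ | A·x̄ᵢ | A·ȳᵢ
plate | 12000.00 | 75.00 | 40.00 | 900000.00 | 480000.00
hole 1 | -516.00 | 77.50 | 61.00 | -39990.00 | -31476.00
hole 2 | -902.00 | 33.50 | 52.00 | -30217.00 | -46904.00
Σ | 10582.00 |  |  | 829793.00 | 401620.00
x_c = 829793.00 / 10582.00 = 78.42 mm
y_c = 401620.00 / 10582.00 = 37.95 mm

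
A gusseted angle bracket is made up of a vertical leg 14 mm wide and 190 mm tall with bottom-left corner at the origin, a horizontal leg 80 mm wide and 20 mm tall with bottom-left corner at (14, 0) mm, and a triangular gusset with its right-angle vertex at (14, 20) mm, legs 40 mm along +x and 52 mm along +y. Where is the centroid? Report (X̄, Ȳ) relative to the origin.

X̄ = 25.18 mm, Ȳ = 58.02 mm

vertical leg: A = 14 × 190 = 2660.00, centroid at (7.00, 95.00).
horizontal leg: A = 80 × 20 = 1600.00, centroid at (54.00, 10.00).
gusset: A = ½·40·52 = 1040.00, centroid at (27.33, 37.33).
ΣA = 5300.00 mm², ΣAX̄ = 133446.67 mm³, ΣAȲ = 307526.67 mm³.
X̄ = 133446.67/5300.00 = 25.18 mm; Ȳ = 307526.67/5300.00 = 58.02 mm.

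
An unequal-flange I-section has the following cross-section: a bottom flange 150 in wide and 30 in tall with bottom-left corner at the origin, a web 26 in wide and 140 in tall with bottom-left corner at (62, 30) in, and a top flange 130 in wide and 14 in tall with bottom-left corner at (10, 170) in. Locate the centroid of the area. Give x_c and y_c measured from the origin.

bottom flange: A = 150 × 30 = 4500.00, centroid at (75.00, 15.00).
web: A = 26 × 140 = 3640.00, centroid at (75.00, 100.00).
top flange: A = 130 × 14 = 1820.00, centroid at (75.00, 177.00).
ΣA = 9960.00 in², ΣAx_c = 747000.00 in³, ΣAy_c = 753640.00 in³.
x_c = 747000.00/9960.00 = 75.00 in; y_c = 753640.00/9960.00 = 75.67 in.

x_c = 75.00 in, y_c = 75.67 in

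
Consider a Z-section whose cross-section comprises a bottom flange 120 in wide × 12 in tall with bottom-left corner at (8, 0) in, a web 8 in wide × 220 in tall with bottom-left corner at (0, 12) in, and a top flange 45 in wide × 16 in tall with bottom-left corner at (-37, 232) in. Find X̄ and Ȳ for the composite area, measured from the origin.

bottom flange: A = 120 × 12 = 1440.00, centroid at (68.00, 6.00).
web: A = 8 × 220 = 1760.00, centroid at (4.00, 122.00).
top flange: A = 45 × 16 = 720.00, centroid at (-14.50, 240.00).
ΣA = 3920.00 in²
ΣAX̄ = (1440.00)(68.00) + (1760.00)(4.00) + (720.00)(-14.50) = 94520.00 in³
ΣAȲ = (1440.00)(6.00) + (1760.00)(122.00) + (720.00)(240.00) = 396160.00 in³
X̄ = 94520.00 / 3920.00 = 24.11 in
Ȳ = 396160.00 / 3920.00 = 101.06 in

X̄ = 24.11 in, Ȳ = 101.06 in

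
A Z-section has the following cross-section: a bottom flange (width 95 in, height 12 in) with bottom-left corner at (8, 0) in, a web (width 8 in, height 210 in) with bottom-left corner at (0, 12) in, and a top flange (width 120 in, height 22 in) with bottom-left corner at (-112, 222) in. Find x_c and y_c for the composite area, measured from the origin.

bottom flange: A = 95 × 12 = 1140.00, centroid at (55.50, 6.00).
web: A = 8 × 210 = 1680.00, centroid at (4.00, 117.00).
top flange: A = 120 × 22 = 2640.00, centroid at (-52.00, 233.00).
ΣA = 5460.00 in², ΣAx_c = -67290.00 in³, ΣAy_c = 818520.00 in³.
x_c = -67290.00/5460.00 = -12.32 in; y_c = 818520.00/5460.00 = 149.91 in.

x_c = -12.32 in, y_c = 149.91 in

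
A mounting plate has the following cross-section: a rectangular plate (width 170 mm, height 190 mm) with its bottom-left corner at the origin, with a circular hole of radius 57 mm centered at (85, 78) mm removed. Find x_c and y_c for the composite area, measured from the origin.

Part | A | x̄ᵢ | ȳᵢ | A·x̄ᵢ | A·ȳᵢ
plate | 32300.00 | 85.00 | 95.00 | 2745500.00 | 3068500.00
hole | -10207.03 | 85.00 | 78.00 | -867597.94 | -796148.69
Σ | 22092.97 |  |  | 1877902.06 | 2272351.31
x_c = 1877902.06 / 22092.97 = 85.00 mm
y_c = 2272351.31 / 22092.97 = 102.85 mm

x_c = 85.00 mm, y_c = 102.85 mm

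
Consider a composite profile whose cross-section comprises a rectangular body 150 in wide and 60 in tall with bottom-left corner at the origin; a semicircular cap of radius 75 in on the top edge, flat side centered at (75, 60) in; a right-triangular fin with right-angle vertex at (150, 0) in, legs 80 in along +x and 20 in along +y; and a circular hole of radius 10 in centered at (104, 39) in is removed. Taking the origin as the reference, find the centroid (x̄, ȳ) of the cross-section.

x̄ = 78.94 in, ȳ = 58.65 in

rectangular body: A = 150 × 60 = 9000.00, centroid at (75.00, 30.00).
semicircular top: A = ½π·75² = 8835.73, centroid at (75.00, 91.83).
triangular fin: A = ½·80·20 = 800.00, centroid at (176.67, 6.67).
hole: A = −π·10² = -314.16, centroid at (104.00, 39.00).
ΣA = 18321.57 in²
ΣAx̄ = (9000.00)(75.00) + (8835.73)(75.00) + (800.00)(176.67) + (-314.16)(104.00) = 1446340.47 in³
ΣAȳ = (9000.00)(30.00) + (8835.73)(91.83) + (800.00)(6.67) + (-314.16)(39.00) = 1074474.88 in³
x̄ = 1446340.47 / 18321.57 = 78.94 in
ȳ = 1074474.88 / 18321.57 = 58.65 in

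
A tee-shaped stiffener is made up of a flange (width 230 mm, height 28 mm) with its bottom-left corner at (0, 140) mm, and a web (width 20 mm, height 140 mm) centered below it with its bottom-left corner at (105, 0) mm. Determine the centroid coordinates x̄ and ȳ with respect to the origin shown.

web: A = 20 × 140 = 2800.00, centroid at (115.00, 70.00).
flange: A = 230 × 28 = 6440.00, centroid at (115.00, 154.00).
ΣA = 9240.00 mm²
ΣAx̄ = (2800.00)(115.00) + (6440.00)(115.00) = 1062600.00 mm³
ΣAȳ = (2800.00)(70.00) + (6440.00)(154.00) = 1187760.00 mm³
x̄ = 1062600.00 / 9240.00 = 115.00 mm
ȳ = 1187760.00 / 9240.00 = 128.55 mm

x̄ = 115.00 mm, ȳ = 128.55 mm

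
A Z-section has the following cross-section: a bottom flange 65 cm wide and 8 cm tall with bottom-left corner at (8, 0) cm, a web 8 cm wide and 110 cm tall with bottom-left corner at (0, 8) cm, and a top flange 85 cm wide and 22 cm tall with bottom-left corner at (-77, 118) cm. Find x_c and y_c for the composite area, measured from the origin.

Part | A | x̄ᵢ | ȳᵢ | A·x̄ᵢ | A·ȳᵢ
bottom flange | 520.00 | 40.50 | 4.00 | 21060.00 | 2080.00
web | 880.00 | 4.00 | 63.00 | 3520.00 | 55440.00
top flange | 1870.00 | -34.50 | 129.00 | -64515.00 | 241230.00
Σ | 3270.00 |  |  | -39935.00 | 298750.00
x_c = -39935.00 / 3270.00 = -12.21 cm
y_c = 298750.00 / 3270.00 = 91.36 cm

x_c = -12.21 cm, y_c = 91.36 cm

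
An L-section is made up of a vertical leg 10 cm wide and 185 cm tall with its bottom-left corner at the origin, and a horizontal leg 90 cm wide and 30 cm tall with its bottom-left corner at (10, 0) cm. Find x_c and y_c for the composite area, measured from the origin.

Part | A | x̄ᵢ | ȳᵢ | A·x̄ᵢ | A·ȳᵢ
vertical leg | 1850.00 | 5.00 | 92.50 | 9250.00 | 171125.00
horizontal leg | 2700.00 | 55.00 | 15.00 | 148500.00 | 40500.00
Σ | 4550.00 |  |  | 157750.00 | 211625.00
x_c = 157750.00 / 4550.00 = 34.67 cm
y_c = 211625.00 / 4550.00 = 46.51 cm

x_c = 34.67 cm, y_c = 46.51 cm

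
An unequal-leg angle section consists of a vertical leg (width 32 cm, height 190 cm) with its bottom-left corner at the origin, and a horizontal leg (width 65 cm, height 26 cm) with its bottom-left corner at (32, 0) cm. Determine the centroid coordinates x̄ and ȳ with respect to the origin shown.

Part | A | x̄ᵢ | ȳᵢ | A·x̄ᵢ | A·ȳᵢ
vertical leg | 6080.00 | 16.00 | 95.00 | 97280.00 | 577600.00
horizontal leg | 1690.00 | 64.50 | 13.00 | 109005.00 | 21970.00
Σ | 7770.00 |  |  | 206285.00 | 599570.00
x̄ = 206285.00 / 7770.00 = 26.55 cm
ȳ = 599570.00 / 7770.00 = 77.16 cm

x̄ = 26.55 cm, ȳ = 77.16 cm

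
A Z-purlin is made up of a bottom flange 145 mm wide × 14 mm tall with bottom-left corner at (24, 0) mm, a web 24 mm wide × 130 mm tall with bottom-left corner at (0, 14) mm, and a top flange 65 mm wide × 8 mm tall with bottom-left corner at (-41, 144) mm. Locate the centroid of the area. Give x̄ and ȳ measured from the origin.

Part | A | x̄ᵢ | ȳᵢ | A·x̄ᵢ | A·ȳᵢ
bottom flange | 2030.00 | 96.50 | 7.00 | 195895.00 | 14210.00
web | 3120.00 | 12.00 | 79.00 | 37440.00 | 246480.00
top flange | 520.00 | -8.50 | 148.00 | -4420.00 | 76960.00
Σ | 5670.00 |  |  | 228915.00 | 337650.00
x̄ = 228915.00 / 5670.00 = 40.37 mm
ȳ = 337650.00 / 5670.00 = 59.55 mm

x̄ = 40.37 mm, ȳ = 59.55 mm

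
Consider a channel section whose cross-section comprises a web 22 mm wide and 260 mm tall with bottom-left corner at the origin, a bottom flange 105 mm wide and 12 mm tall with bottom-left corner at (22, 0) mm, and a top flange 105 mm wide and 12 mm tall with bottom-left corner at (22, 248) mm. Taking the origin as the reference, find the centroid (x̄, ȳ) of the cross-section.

x̄ = 30.42 mm, ȳ = 130.00 mm

Part | A | x̄ᵢ | ȳᵢ | A·x̄ᵢ | A·ȳᵢ
web | 5720.00 | 11.00 | 130.00 | 62920.00 | 743600.00
bottom flange | 1260.00 | 74.50 | 6.00 | 93870.00 | 7560.00
top flange | 1260.00 | 74.50 | 254.00 | 93870.00 | 320040.00
Σ | 8240.00 |  |  | 250660.00 | 1071200.00
x̄ = 250660.00 / 8240.00 = 30.42 mm
ȳ = 1071200.00 / 8240.00 = 130.00 mm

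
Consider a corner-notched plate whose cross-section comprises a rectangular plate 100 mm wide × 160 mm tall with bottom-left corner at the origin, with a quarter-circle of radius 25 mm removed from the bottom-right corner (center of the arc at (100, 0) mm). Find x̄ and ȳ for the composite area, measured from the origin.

plate: A = 100 × 160 = 16000.00, centroid at (50.00, 80.00).
removed quarter-circle: A = −¼π·25² = -490.87, centroid at (89.39, 10.61).
ΣA = 15509.13 mm²
ΣAx̄ = (16000.00)(50.00) + (-490.87)(89.39) = 756120.95 mm³
ΣAȳ = (16000.00)(80.00) + (-490.87)(10.61) = 1274791.67 mm³
x̄ = 756120.95 / 15509.13 = 48.75 mm
ȳ = 1274791.67 / 15509.13 = 82.20 mm

x̄ = 48.75 mm, ȳ = 82.20 mm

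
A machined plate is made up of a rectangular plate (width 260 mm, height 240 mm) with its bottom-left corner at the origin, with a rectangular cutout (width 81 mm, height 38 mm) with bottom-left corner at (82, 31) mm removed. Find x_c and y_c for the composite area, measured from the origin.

plate: A = 260 × 240 = 62400.00, centroid at (130.00, 120.00).
hole: A = −(81 × 38) = -3078.00, centroid at (122.50, 50.00).
ΣA = 59322.00 mm²
ΣAx_c = (62400.00)(130.00) + (-3078.00)(122.50) = 7734945.00 mm³
ΣAy_c = (62400.00)(120.00) + (-3078.00)(50.00) = 7334100.00 mm³
x_c = 7734945.00 / 59322.00 = 130.39 mm
y_c = 7334100.00 / 59322.00 = 123.63 mm

x_c = 130.39 mm, y_c = 123.63 mm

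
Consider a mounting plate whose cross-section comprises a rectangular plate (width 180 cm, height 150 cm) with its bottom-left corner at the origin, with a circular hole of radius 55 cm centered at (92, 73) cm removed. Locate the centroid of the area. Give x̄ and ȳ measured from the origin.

Part | A | x̄ᵢ | ȳᵢ | A·x̄ᵢ | A·ȳᵢ
plate | 27000.00 | 90.00 | 75.00 | 2430000.00 | 2025000.00
hole | -9503.32 | 92.00 | 73.00 | -874305.24 | -693742.20
Σ | 17496.68 |  |  | 1555694.76 | 1331257.80
x̄ = 1555694.76 / 17496.68 = 88.91 cm
ȳ = 1331257.80 / 17496.68 = 76.09 cm

x̄ = 88.91 cm, ȳ = 76.09 cm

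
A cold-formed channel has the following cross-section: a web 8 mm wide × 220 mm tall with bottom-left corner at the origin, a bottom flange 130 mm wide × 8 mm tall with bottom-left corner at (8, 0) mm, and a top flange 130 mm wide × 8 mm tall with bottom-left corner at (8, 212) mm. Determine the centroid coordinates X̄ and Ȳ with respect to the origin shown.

X̄ = 41.38 mm, Ȳ = 110.00 mm

web: A = 8 × 220 = 1760.00, centroid at (4.00, 110.00).
bottom flange: A = 130 × 8 = 1040.00, centroid at (73.00, 4.00).
top flange: A = 130 × 8 = 1040.00, centroid at (73.00, 216.00).
ΣA = 3840.00 mm²
ΣAX̄ = (1760.00)(4.00) + (1040.00)(73.00) + (1040.00)(73.00) = 158880.00 mm³
ΣAȲ = (1760.00)(110.00) + (1040.00)(4.00) + (1040.00)(216.00) = 422400.00 mm³
X̄ = 158880.00 / 3840.00 = 41.38 mm
Ȳ = 422400.00 / 3840.00 = 110.00 mm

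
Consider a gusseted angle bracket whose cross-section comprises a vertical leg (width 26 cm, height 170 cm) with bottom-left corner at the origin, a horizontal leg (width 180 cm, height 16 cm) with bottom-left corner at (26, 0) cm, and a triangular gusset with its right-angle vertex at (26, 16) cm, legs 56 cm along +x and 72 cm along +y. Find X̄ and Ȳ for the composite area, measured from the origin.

vertical leg: A = 26 × 170 = 4420.00, centroid at (13.00, 85.00).
horizontal leg: A = 180 × 16 = 2880.00, centroid at (116.00, 8.00).
gusset: A = ½·56·72 = 2016.00, centroid at (44.67, 40.00).
ΣA = 9316.00 cm²
ΣAX̄ = (4420.00)(13.00) + (2880.00)(116.00) + (2016.00)(44.67) = 481588.00 cm³
ΣAȲ = (4420.00)(85.00) + (2880.00)(8.00) + (2016.00)(40.00) = 479380.00 cm³
X̄ = 481588.00 / 9316.00 = 51.69 cm
Ȳ = 479380.00 / 9316.00 = 51.46 cm

X̄ = 51.69 cm, Ȳ = 51.46 cm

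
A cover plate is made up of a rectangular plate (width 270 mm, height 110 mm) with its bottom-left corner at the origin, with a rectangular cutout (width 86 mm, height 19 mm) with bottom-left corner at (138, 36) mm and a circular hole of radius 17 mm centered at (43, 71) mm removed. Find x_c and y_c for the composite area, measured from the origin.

x_c = 135.31 mm, y_c = 55.04 mm

Part | A | x̄ᵢ | ȳᵢ | A·x̄ᵢ | A·ȳᵢ
plate | 29700.00 | 135.00 | 55.00 | 4009500.00 | 1633500.00
hole 1 | -1634.00 | 181.00 | 45.50 | -295754.00 | -74347.00
hole 2 | -907.92 | 43.00 | 71.00 | -39040.57 | -64462.34
Σ | 27158.08 |  |  | 3674705.43 | 1494690.66
x_c = 3674705.43 / 27158.08 = 135.31 mm
y_c = 1494690.66 / 27158.08 = 55.04 mm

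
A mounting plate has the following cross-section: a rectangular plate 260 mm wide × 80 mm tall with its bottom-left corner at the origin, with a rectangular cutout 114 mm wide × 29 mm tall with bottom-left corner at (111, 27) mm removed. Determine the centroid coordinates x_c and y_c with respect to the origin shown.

plate: A = 260 × 80 = 20800.00, centroid at (130.00, 40.00).
hole: A = −(114 × 29) = -3306.00, centroid at (168.00, 41.50).
ΣA = 17494.00 mm², ΣAx_c = 2148592.00 mm³, ΣAy_c = 694801.00 mm³.
x_c = 2148592.00/17494.00 = 122.82 mm; y_c = 694801.00/17494.00 = 39.72 mm.

x_c = 122.82 mm, y_c = 39.72 mm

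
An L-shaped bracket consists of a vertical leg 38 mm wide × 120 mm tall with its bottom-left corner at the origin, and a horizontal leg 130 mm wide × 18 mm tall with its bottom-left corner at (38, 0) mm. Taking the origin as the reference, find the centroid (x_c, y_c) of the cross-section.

vertical leg: A = 38 × 120 = 4560.00, centroid at (19.00, 60.00).
horizontal leg: A = 130 × 18 = 2340.00, centroid at (103.00, 9.00).
ΣA = 6900.00 mm²
ΣAx_c = (4560.00)(19.00) + (2340.00)(103.00) = 327660.00 mm³
ΣAy_c = (4560.00)(60.00) + (2340.00)(9.00) = 294660.00 mm³
x_c = 327660.00 / 6900.00 = 47.49 mm
y_c = 294660.00 / 6900.00 = 42.70 mm

x_c = 47.49 mm, y_c = 42.70 mm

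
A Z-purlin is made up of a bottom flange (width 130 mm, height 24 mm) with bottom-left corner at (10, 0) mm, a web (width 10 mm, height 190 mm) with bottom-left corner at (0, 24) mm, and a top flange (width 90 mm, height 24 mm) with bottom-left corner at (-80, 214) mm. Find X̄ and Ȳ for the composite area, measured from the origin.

X̄ = 23.38 mm, Ȳ = 104.69 mm

bottom flange: A = 130 × 24 = 3120.00, centroid at (75.00, 12.00).
web: A = 10 × 190 = 1900.00, centroid at (5.00, 119.00).
top flange: A = 90 × 24 = 2160.00, centroid at (-35.00, 226.00).
ΣA = 7180.00 mm², ΣAX̄ = 167900.00 mm³, ΣAȲ = 751700.00 mm³.
X̄ = 167900.00/7180.00 = 23.38 mm; Ȳ = 751700.00/7180.00 = 104.69 mm.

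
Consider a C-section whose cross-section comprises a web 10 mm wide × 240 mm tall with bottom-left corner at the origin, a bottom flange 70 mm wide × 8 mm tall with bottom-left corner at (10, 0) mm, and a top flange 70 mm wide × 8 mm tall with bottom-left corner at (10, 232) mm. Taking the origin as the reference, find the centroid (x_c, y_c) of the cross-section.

web: A = 10 × 240 = 2400.00, centroid at (5.00, 120.00).
bottom flange: A = 70 × 8 = 560.00, centroid at (45.00, 4.00).
top flange: A = 70 × 8 = 560.00, centroid at (45.00, 236.00).
ΣA = 3520.00 mm²
ΣAx_c = (2400.00)(5.00) + (560.00)(45.00) + (560.00)(45.00) = 62400.00 mm³
ΣAy_c = (2400.00)(120.00) + (560.00)(4.00) + (560.00)(236.00) = 422400.00 mm³
x_c = 62400.00 / 3520.00 = 17.73 mm
y_c = 422400.00 / 3520.00 = 120.00 mm

x_c = 17.73 mm, y_c = 120.00 mm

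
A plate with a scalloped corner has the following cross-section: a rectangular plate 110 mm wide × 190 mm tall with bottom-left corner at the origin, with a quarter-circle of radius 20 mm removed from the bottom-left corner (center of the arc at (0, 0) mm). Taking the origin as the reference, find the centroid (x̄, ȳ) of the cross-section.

x̄ = 55.71 mm, ȳ = 96.32 mm

Part | A | x̄ᵢ | ȳᵢ | A·x̄ᵢ | A·ȳᵢ
plate | 20900.00 | 55.00 | 95.00 | 1149500.00 | 1985500.00
removed quarter-circle | -314.16 | 8.49 | 8.49 | -2666.67 | -2666.67
Σ | 20585.84 |  |  | 1146833.33 | 1982833.33
x̄ = 1146833.33 / 20585.84 = 55.71 mm
ȳ = 1982833.33 / 20585.84 = 96.32 mm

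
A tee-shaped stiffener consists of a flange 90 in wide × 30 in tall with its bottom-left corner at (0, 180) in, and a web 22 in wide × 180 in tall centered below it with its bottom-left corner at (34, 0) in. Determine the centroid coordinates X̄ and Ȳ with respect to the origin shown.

Part | A | x̄ᵢ | ȳᵢ | A·x̄ᵢ | A·ȳᵢ
web | 3960.00 | 45.00 | 90.00 | 178200.00 | 356400.00
flange | 2700.00 | 45.00 | 195.00 | 121500.00 | 526500.00
Σ | 6660.00 |  |  | 299700.00 | 882900.00
X̄ = 299700.00 / 6660.00 = 45.00 in
Ȳ = 882900.00 / 6660.00 = 132.57 in

X̄ = 45.00 in, Ȳ = 132.57 in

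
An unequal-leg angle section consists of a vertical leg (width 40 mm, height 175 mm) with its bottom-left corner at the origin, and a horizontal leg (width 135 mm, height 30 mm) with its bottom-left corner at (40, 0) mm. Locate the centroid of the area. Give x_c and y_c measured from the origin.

Part | A | x̄ᵢ | ȳᵢ | A·x̄ᵢ | A·ȳᵢ
vertical leg | 7000.00 | 20.00 | 87.50 | 140000.00 | 612500.00
horizontal leg | 4050.00 | 107.50 | 15.00 | 435375.00 | 60750.00
Σ | 11050.00 |  |  | 575375.00 | 673250.00
x_c = 575375.00 / 11050.00 = 52.07 mm
y_c = 673250.00 / 11050.00 = 60.93 mm

x_c = 52.07 mm, y_c = 60.93 mm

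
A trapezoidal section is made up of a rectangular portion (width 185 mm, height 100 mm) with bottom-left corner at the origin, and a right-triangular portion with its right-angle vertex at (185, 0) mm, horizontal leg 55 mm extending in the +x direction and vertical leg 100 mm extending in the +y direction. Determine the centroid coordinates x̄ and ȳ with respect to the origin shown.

x̄ = 106.84 mm, ȳ = 47.84 mm

rectangular portion: A = 185 × 100 = 18500.00, centroid at (92.50, 50.00).
triangular portion: A = ½·55·100 = 2750.00, centroid at (203.33, 33.33).
ΣA = 21250.00 mm²
ΣAx̄ = (18500.00)(92.50) + (2750.00)(203.33) = 2270416.67 mm³
ΣAȳ = (18500.00)(50.00) + (2750.00)(33.33) = 1016666.67 mm³
x̄ = 2270416.67 / 21250.00 = 106.84 mm
ȳ = 1016666.67 / 21250.00 = 47.84 mm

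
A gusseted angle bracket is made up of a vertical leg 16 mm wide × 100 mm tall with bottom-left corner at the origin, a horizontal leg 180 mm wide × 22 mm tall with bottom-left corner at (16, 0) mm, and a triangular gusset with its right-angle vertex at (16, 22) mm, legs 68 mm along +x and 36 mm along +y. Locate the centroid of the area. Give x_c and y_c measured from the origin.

vertical leg: A = 16 × 100 = 1600.00, centroid at (8.00, 50.00).
horizontal leg: A = 180 × 22 = 3960.00, centroid at (106.00, 11.00).
gusset: A = ½·68·36 = 1224.00, centroid at (38.67, 34.00).
ΣA = 6784.00 mm²
ΣAx_c = (1600.00)(8.00) + (3960.00)(106.00) + (1224.00)(38.67) = 479888.00 mm³
ΣAy_c = (1600.00)(50.00) + (3960.00)(11.00) + (1224.00)(34.00) = 165176.00 mm³
x_c = 479888.00 / 6784.00 = 70.74 mm
y_c = 165176.00 / 6784.00 = 24.35 mm

x_c = 70.74 mm, y_c = 24.35 mm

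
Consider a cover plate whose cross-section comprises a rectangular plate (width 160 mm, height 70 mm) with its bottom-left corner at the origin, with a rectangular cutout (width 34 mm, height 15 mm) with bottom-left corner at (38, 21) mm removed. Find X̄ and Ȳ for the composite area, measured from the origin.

X̄ = 81.19 mm, Ȳ = 35.31 mm

plate: A = 160 × 70 = 11200.00, centroid at (80.00, 35.00).
hole: A = −(34 × 15) = -510.00, centroid at (55.00, 28.50).
ΣA = 10690.00 mm², ΣAX̄ = 867950.00 mm³, ΣAȲ = 377465.00 mm³.
X̄ = 867950.00/10690.00 = 81.19 mm; Ȳ = 377465.00/10690.00 = 35.31 mm.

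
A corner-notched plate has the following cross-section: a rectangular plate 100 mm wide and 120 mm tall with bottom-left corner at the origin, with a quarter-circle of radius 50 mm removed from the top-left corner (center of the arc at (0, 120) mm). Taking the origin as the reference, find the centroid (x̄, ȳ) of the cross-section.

x̄ = 55.63 mm, ȳ = 52.41 mm

plate: A = 100 × 120 = 12000.00, centroid at (50.00, 60.00).
removed quarter-circle: A = −¼π·50² = -1963.50, centroid at (21.22, 98.78).
ΣA = 10036.50 mm²
ΣAx̄ = (12000.00)(50.00) + (-1963.50)(21.22) = 558333.33 mm³
ΣAȳ = (12000.00)(60.00) + (-1963.50)(98.78) = 526047.22 mm³
x̄ = 558333.33 / 10036.50 = 55.63 mm
ȳ = 526047.22 / 10036.50 = 52.41 mm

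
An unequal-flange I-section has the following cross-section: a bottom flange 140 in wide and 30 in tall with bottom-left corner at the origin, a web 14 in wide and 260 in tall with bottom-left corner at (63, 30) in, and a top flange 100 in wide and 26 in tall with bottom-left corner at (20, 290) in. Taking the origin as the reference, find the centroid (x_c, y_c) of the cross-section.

x_c = 70.00 in, y_c = 137.28 in

Part | A | x̄ᵢ | ȳᵢ | A·x̄ᵢ | A·ȳᵢ
bottom flange | 4200.00 | 70.00 | 15.00 | 294000.00 | 63000.00
web | 3640.00 | 70.00 | 160.00 | 254800.00 | 582400.00
top flange | 2600.00 | 70.00 | 303.00 | 182000.00 | 787800.00
Σ | 10440.00 |  |  | 730800.00 | 1433200.00
x_c = 730800.00 / 10440.00 = 70.00 in
y_c = 1433200.00 / 10440.00 = 137.28 in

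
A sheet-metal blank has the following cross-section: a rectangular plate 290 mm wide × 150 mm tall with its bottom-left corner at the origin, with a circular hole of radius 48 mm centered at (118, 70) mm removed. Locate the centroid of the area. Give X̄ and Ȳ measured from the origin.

X̄ = 150.39 mm, Ȳ = 76.00 mm

plate: A = 290 × 150 = 43500.00, centroid at (145.00, 75.00).
hole: A = −π·48² = -7238.23, centroid at (118.00, 70.00).
ΣA = 36261.77 mm²
ΣAX̄ = (43500.00)(145.00) + (-7238.23)(118.00) = 5453388.92 mm³
ΣAȲ = (43500.00)(75.00) + (-7238.23)(70.00) = 2755823.94 mm³
X̄ = 5453388.92 / 36261.77 = 150.39 mm
Ȳ = 2755823.94 / 36261.77 = 76.00 mm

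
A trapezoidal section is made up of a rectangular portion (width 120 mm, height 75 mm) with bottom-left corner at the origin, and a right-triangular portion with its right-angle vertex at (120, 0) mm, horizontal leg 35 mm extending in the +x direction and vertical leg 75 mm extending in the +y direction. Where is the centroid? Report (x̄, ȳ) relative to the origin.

rectangular portion: A = 120 × 75 = 9000.00, centroid at (60.00, 37.50).
triangular portion: A = ½·35·75 = 1312.50, centroid at (131.67, 25.00).
ΣA = 10312.50 mm²
ΣAx̄ = (9000.00)(60.00) + (1312.50)(131.67) = 712812.50 mm³
ΣAȳ = (9000.00)(37.50) + (1312.50)(25.00) = 370312.50 mm³
x̄ = 712812.50 / 10312.50 = 69.12 mm
ȳ = 370312.50 / 10312.50 = 35.91 mm

x̄ = 69.12 mm, ȳ = 35.91 mm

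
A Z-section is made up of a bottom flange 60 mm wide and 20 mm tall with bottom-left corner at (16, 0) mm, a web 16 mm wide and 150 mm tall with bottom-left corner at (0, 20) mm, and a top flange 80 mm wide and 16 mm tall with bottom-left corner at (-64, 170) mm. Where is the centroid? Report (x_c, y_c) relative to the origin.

x_c = 8.95 mm, y_c = 95.87 mm

bottom flange: A = 60 × 20 = 1200.00, centroid at (46.00, 10.00).
web: A = 16 × 150 = 2400.00, centroid at (8.00, 95.00).
top flange: A = 80 × 16 = 1280.00, centroid at (-24.00, 178.00).
ΣA = 4880.00 mm², ΣAx_c = 43680.00 mm³, ΣAy_c = 467840.00 mm³.
x_c = 43680.00/4880.00 = 8.95 mm; y_c = 467840.00/4880.00 = 95.87 mm.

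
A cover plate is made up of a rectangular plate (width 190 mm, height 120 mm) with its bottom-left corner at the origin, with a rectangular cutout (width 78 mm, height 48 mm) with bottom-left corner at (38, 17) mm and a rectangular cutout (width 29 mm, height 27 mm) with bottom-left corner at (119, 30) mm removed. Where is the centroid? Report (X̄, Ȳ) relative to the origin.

plate: A = 190 × 120 = 22800.00, centroid at (95.00, 60.00).
hole 1: A = −(78 × 48) = -3744.00, centroid at (77.00, 41.00).
hole 2: A = −(29 × 27) = -783.00, centroid at (133.50, 43.50).
ΣA = 18273.00 mm², ΣAX̄ = 1773181.50 mm³, ΣAȲ = 1180435.50 mm³.
X̄ = 1773181.50/18273.00 = 97.04 mm; Ȳ = 1180435.50/18273.00 = 64.60 mm.

X̄ = 97.04 mm, Ȳ = 64.60 mm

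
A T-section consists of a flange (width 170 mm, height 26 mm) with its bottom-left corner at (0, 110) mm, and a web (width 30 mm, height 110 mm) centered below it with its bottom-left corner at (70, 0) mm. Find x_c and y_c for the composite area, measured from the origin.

Part | A | x̄ᵢ | ȳᵢ | A·x̄ᵢ | A·ȳᵢ
web | 3300.00 | 85.00 | 55.00 | 280500.00 | 181500.00
flange | 4420.00 | 85.00 | 123.00 | 375700.00 | 543660.00
Σ | 7720.00 |  |  | 656200.00 | 725160.00
x_c = 656200.00 / 7720.00 = 85.00 mm
y_c = 725160.00 / 7720.00 = 93.93 mm

x_c = 85.00 mm, y_c = 93.93 mm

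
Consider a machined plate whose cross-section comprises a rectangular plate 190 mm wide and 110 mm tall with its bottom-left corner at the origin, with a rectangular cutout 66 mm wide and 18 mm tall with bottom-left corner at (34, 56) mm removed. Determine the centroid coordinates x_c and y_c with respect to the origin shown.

plate: A = 190 × 110 = 20900.00, centroid at (95.00, 55.00).
hole: A = −(66 × 18) = -1188.00, centroid at (67.00, 65.00).
ΣA = 19712.00 mm², ΣAx_c = 1905904.00 mm³, ΣAy_c = 1072280.00 mm³.
x_c = 1905904.00/19712.00 = 96.69 mm; y_c = 1072280.00/19712.00 = 54.40 mm.

x_c = 96.69 mm, y_c = 54.40 mm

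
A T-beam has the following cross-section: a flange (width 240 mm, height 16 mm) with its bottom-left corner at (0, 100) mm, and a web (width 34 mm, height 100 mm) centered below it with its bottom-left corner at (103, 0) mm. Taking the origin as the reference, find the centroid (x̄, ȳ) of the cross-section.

web: A = 34 × 100 = 3400.00, centroid at (120.00, 50.00).
flange: A = 240 × 16 = 3840.00, centroid at (120.00, 108.00).
ΣA = 7240.00 mm², ΣAx̄ = 868800.00 mm³, ΣAȳ = 584720.00 mm³.
x̄ = 868800.00/7240.00 = 120.00 mm; ȳ = 584720.00/7240.00 = 80.76 mm.

x̄ = 120.00 mm, ȳ = 80.76 mm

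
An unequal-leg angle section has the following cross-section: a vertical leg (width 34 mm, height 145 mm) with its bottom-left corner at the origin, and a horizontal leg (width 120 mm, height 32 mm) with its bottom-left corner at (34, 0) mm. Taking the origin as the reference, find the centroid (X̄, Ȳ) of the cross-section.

vertical leg: A = 34 × 145 = 4930.00, centroid at (17.00, 72.50).
horizontal leg: A = 120 × 32 = 3840.00, centroid at (94.00, 16.00).
ΣA = 8770.00 mm²
ΣAX̄ = (4930.00)(17.00) + (3840.00)(94.00) = 444770.00 mm³
ΣAȲ = (4930.00)(72.50) + (3840.00)(16.00) = 418865.00 mm³
X̄ = 444770.00 / 8770.00 = 50.71 mm
Ȳ = 418865.00 / 8770.00 = 47.76 mm

X̄ = 50.71 mm, Ȳ = 47.76 mm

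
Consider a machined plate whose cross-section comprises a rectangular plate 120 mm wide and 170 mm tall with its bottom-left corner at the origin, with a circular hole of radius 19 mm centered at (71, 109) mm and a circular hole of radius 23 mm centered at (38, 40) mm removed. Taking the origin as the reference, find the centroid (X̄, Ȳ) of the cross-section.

plate: A = 120 × 170 = 20400.00, centroid at (60.00, 85.00).
hole 1: A = −π·19² = -1134.11, centroid at (71.00, 109.00).
hole 2: A = −π·23² = -1661.90, centroid at (38.00, 40.00).
ΣA = 17603.98 mm², ΣAX̄ = 1080325.54 mm³, ΣAȲ = 1543905.37 mm³.
X̄ = 1080325.54/17603.98 = 61.37 mm; Ȳ = 1543905.37/17603.98 = 87.70 mm.

X̄ = 61.37 mm, Ȳ = 87.70 mm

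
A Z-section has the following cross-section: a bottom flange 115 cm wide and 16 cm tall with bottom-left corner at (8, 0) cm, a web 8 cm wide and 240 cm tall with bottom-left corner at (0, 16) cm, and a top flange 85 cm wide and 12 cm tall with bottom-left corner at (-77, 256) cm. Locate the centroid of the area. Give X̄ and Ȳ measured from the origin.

bottom flange: A = 115 × 16 = 1840.00, centroid at (65.50, 8.00).
web: A = 8 × 240 = 1920.00, centroid at (4.00, 136.00).
top flange: A = 85 × 12 = 1020.00, centroid at (-34.50, 262.00).
ΣA = 4780.00 cm², ΣAX̄ = 93010.00 cm³, ΣAȲ = 543080.00 cm³.
X̄ = 93010.00/4780.00 = 19.46 cm; Ȳ = 543080.00/4780.00 = 113.62 cm.

X̄ = 19.46 cm, Ȳ = 113.62 cm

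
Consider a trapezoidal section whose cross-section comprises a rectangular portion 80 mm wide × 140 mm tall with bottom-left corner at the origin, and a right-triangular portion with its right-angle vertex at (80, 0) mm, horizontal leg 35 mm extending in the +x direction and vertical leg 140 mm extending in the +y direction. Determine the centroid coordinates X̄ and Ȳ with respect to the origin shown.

rectangular portion: A = 80 × 140 = 11200.00, centroid at (40.00, 70.00).
triangular portion: A = ½·35·140 = 2450.00, centroid at (91.67, 46.67).
ΣA = 13650.00 mm²
ΣAX̄ = (11200.00)(40.00) + (2450.00)(91.67) = 672583.33 mm³
ΣAȲ = (11200.00)(70.00) + (2450.00)(46.67) = 898333.33 mm³
X̄ = 672583.33 / 13650.00 = 49.27 mm
Ȳ = 898333.33 / 13650.00 = 65.81 mm

X̄ = 49.27 mm, Ȳ = 65.81 mm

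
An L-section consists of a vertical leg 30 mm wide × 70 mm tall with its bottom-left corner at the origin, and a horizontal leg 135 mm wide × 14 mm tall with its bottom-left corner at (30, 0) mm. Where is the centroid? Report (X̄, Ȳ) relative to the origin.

X̄ = 54.08 mm, Ȳ = 21.74 mm

Part | A | x̄ᵢ | ȳᵢ | A·x̄ᵢ | A·ȳᵢ
vertical leg | 2100.00 | 15.00 | 35.00 | 31500.00 | 73500.00
horizontal leg | 1890.00 | 97.50 | 7.00 | 184275.00 | 13230.00
Σ | 3990.00 |  |  | 215775.00 | 86730.00
X̄ = 215775.00 / 3990.00 = 54.08 mm
Ȳ = 86730.00 / 3990.00 = 21.74 mm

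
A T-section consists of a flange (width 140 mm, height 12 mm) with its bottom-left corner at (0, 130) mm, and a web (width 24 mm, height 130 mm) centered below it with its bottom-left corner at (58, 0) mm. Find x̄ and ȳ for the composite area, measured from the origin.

x̄ = 70.00 mm, ȳ = 89.85 mm

Part | A | x̄ᵢ | ȳᵢ | A·x̄ᵢ | A·ȳᵢ
web | 3120.00 | 70.00 | 65.00 | 218400.00 | 202800.00
flange | 1680.00 | 70.00 | 136.00 | 117600.00 | 228480.00
Σ | 4800.00 |  |  | 336000.00 | 431280.00
x̄ = 336000.00 / 4800.00 = 70.00 mm
ȳ = 431280.00 / 4800.00 = 89.85 mm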